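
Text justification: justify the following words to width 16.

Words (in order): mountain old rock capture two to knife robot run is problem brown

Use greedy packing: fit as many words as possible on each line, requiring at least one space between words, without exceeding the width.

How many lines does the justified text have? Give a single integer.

Line 1: ['mountain', 'old'] (min_width=12, slack=4)
Line 2: ['rock', 'capture', 'two'] (min_width=16, slack=0)
Line 3: ['to', 'knife', 'robot'] (min_width=14, slack=2)
Line 4: ['run', 'is', 'problem'] (min_width=14, slack=2)
Line 5: ['brown'] (min_width=5, slack=11)
Total lines: 5

Answer: 5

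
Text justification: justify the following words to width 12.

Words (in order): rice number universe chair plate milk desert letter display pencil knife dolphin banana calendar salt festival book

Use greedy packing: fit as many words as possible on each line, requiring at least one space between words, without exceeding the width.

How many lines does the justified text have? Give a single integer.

Line 1: ['rice', 'number'] (min_width=11, slack=1)
Line 2: ['universe'] (min_width=8, slack=4)
Line 3: ['chair', 'plate'] (min_width=11, slack=1)
Line 4: ['milk', 'desert'] (min_width=11, slack=1)
Line 5: ['letter'] (min_width=6, slack=6)
Line 6: ['display'] (min_width=7, slack=5)
Line 7: ['pencil', 'knife'] (min_width=12, slack=0)
Line 8: ['dolphin'] (min_width=7, slack=5)
Line 9: ['banana'] (min_width=6, slack=6)
Line 10: ['calendar'] (min_width=8, slack=4)
Line 11: ['salt'] (min_width=4, slack=8)
Line 12: ['festival'] (min_width=8, slack=4)
Line 13: ['book'] (min_width=4, slack=8)
Total lines: 13

Answer: 13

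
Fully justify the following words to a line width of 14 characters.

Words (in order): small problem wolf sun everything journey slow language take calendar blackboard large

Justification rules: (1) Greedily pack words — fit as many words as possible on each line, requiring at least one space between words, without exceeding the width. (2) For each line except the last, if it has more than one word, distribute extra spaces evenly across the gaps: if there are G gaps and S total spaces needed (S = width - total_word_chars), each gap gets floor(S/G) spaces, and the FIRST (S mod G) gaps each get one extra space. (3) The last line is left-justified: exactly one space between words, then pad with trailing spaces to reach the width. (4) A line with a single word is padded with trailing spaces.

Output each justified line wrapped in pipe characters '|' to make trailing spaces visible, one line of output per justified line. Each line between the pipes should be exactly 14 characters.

Line 1: ['small', 'problem'] (min_width=13, slack=1)
Line 2: ['wolf', 'sun'] (min_width=8, slack=6)
Line 3: ['everything'] (min_width=10, slack=4)
Line 4: ['journey', 'slow'] (min_width=12, slack=2)
Line 5: ['language', 'take'] (min_width=13, slack=1)
Line 6: ['calendar'] (min_width=8, slack=6)
Line 7: ['blackboard'] (min_width=10, slack=4)
Line 8: ['large'] (min_width=5, slack=9)

Answer: |small  problem|
|wolf       sun|
|everything    |
|journey   slow|
|language  take|
|calendar      |
|blackboard    |
|large         |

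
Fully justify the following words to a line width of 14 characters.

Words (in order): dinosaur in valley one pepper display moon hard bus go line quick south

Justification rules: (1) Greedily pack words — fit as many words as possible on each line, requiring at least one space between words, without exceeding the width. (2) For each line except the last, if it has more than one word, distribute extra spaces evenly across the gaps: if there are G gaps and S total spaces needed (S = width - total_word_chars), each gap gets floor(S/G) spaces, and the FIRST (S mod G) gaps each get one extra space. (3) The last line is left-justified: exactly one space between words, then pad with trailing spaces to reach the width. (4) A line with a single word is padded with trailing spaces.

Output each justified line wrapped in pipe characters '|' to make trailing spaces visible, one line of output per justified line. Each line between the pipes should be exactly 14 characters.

Answer: |dinosaur    in|
|valley     one|
|pepper display|
|moon  hard bus|
|go  line quick|
|south         |

Derivation:
Line 1: ['dinosaur', 'in'] (min_width=11, slack=3)
Line 2: ['valley', 'one'] (min_width=10, slack=4)
Line 3: ['pepper', 'display'] (min_width=14, slack=0)
Line 4: ['moon', 'hard', 'bus'] (min_width=13, slack=1)
Line 5: ['go', 'line', 'quick'] (min_width=13, slack=1)
Line 6: ['south'] (min_width=5, slack=9)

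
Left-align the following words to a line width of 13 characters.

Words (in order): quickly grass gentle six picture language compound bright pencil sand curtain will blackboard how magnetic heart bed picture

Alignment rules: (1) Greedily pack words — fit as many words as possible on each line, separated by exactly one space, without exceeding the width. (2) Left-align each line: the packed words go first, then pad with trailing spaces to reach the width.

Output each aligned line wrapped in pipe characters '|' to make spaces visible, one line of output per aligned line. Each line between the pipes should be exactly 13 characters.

Line 1: ['quickly', 'grass'] (min_width=13, slack=0)
Line 2: ['gentle', 'six'] (min_width=10, slack=3)
Line 3: ['picture'] (min_width=7, slack=6)
Line 4: ['language'] (min_width=8, slack=5)
Line 5: ['compound'] (min_width=8, slack=5)
Line 6: ['bright', 'pencil'] (min_width=13, slack=0)
Line 7: ['sand', 'curtain'] (min_width=12, slack=1)
Line 8: ['will'] (min_width=4, slack=9)
Line 9: ['blackboard'] (min_width=10, slack=3)
Line 10: ['how', 'magnetic'] (min_width=12, slack=1)
Line 11: ['heart', 'bed'] (min_width=9, slack=4)
Line 12: ['picture'] (min_width=7, slack=6)

Answer: |quickly grass|
|gentle six   |
|picture      |
|language     |
|compound     |
|bright pencil|
|sand curtain |
|will         |
|blackboard   |
|how magnetic |
|heart bed    |
|picture      |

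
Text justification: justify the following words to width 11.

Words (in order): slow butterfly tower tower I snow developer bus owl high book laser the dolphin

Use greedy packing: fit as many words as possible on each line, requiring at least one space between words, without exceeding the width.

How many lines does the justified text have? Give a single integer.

Answer: 9

Derivation:
Line 1: ['slow'] (min_width=4, slack=7)
Line 2: ['butterfly'] (min_width=9, slack=2)
Line 3: ['tower', 'tower'] (min_width=11, slack=0)
Line 4: ['I', 'snow'] (min_width=6, slack=5)
Line 5: ['developer'] (min_width=9, slack=2)
Line 6: ['bus', 'owl'] (min_width=7, slack=4)
Line 7: ['high', 'book'] (min_width=9, slack=2)
Line 8: ['laser', 'the'] (min_width=9, slack=2)
Line 9: ['dolphin'] (min_width=7, slack=4)
Total lines: 9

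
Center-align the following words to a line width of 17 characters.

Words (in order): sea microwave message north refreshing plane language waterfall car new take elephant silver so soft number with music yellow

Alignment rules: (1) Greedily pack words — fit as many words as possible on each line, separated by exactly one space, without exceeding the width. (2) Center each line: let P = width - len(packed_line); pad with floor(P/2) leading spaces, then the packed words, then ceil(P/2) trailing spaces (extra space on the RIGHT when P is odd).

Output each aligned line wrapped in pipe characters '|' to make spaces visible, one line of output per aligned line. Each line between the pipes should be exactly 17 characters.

Line 1: ['sea', 'microwave'] (min_width=13, slack=4)
Line 2: ['message', 'north'] (min_width=13, slack=4)
Line 3: ['refreshing', 'plane'] (min_width=16, slack=1)
Line 4: ['language'] (min_width=8, slack=9)
Line 5: ['waterfall', 'car', 'new'] (min_width=17, slack=0)
Line 6: ['take', 'elephant'] (min_width=13, slack=4)
Line 7: ['silver', 'so', 'soft'] (min_width=14, slack=3)
Line 8: ['number', 'with', 'music'] (min_width=17, slack=0)
Line 9: ['yellow'] (min_width=6, slack=11)

Answer: |  sea microwave  |
|  message north  |
|refreshing plane |
|    language     |
|waterfall car new|
|  take elephant  |
| silver so soft  |
|number with music|
|     yellow      |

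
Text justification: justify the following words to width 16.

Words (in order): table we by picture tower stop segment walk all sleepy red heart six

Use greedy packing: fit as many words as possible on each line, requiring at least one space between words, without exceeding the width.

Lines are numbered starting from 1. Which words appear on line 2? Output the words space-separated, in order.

Line 1: ['table', 'we', 'by'] (min_width=11, slack=5)
Line 2: ['picture', 'tower'] (min_width=13, slack=3)
Line 3: ['stop', 'segment'] (min_width=12, slack=4)
Line 4: ['walk', 'all', 'sleepy'] (min_width=15, slack=1)
Line 5: ['red', 'heart', 'six'] (min_width=13, slack=3)

Answer: picture tower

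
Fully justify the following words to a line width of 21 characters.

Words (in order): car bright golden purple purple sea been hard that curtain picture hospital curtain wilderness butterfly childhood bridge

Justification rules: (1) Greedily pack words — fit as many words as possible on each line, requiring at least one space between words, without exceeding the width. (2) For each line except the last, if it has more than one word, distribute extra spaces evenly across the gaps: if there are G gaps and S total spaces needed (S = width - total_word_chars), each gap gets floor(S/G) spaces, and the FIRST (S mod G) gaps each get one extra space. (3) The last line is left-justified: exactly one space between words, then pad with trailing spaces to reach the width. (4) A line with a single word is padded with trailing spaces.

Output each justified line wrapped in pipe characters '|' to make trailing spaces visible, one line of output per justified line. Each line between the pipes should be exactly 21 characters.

Answer: |car   bright   golden|
|purple   purple   sea|
|been     hard    that|
|curtain       picture|
|hospital      curtain|
|wilderness  butterfly|
|childhood bridge     |

Derivation:
Line 1: ['car', 'bright', 'golden'] (min_width=17, slack=4)
Line 2: ['purple', 'purple', 'sea'] (min_width=17, slack=4)
Line 3: ['been', 'hard', 'that'] (min_width=14, slack=7)
Line 4: ['curtain', 'picture'] (min_width=15, slack=6)
Line 5: ['hospital', 'curtain'] (min_width=16, slack=5)
Line 6: ['wilderness', 'butterfly'] (min_width=20, slack=1)
Line 7: ['childhood', 'bridge'] (min_width=16, slack=5)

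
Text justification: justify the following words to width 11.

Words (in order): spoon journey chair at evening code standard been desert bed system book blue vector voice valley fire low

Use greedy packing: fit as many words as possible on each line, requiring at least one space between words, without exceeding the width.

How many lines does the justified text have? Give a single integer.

Answer: 13

Derivation:
Line 1: ['spoon'] (min_width=5, slack=6)
Line 2: ['journey'] (min_width=7, slack=4)
Line 3: ['chair', 'at'] (min_width=8, slack=3)
Line 4: ['evening'] (min_width=7, slack=4)
Line 5: ['code'] (min_width=4, slack=7)
Line 6: ['standard'] (min_width=8, slack=3)
Line 7: ['been', 'desert'] (min_width=11, slack=0)
Line 8: ['bed', 'system'] (min_width=10, slack=1)
Line 9: ['book', 'blue'] (min_width=9, slack=2)
Line 10: ['vector'] (min_width=6, slack=5)
Line 11: ['voice'] (min_width=5, slack=6)
Line 12: ['valley', 'fire'] (min_width=11, slack=0)
Line 13: ['low'] (min_width=3, slack=8)
Total lines: 13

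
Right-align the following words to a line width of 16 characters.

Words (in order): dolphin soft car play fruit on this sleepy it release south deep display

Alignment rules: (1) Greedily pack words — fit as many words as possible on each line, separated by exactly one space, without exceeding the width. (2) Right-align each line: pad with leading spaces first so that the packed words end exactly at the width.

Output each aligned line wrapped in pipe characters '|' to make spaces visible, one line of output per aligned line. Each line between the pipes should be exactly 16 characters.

Line 1: ['dolphin', 'soft', 'car'] (min_width=16, slack=0)
Line 2: ['play', 'fruit', 'on'] (min_width=13, slack=3)
Line 3: ['this', 'sleepy', 'it'] (min_width=14, slack=2)
Line 4: ['release', 'south'] (min_width=13, slack=3)
Line 5: ['deep', 'display'] (min_width=12, slack=4)

Answer: |dolphin soft car|
|   play fruit on|
|  this sleepy it|
|   release south|
|    deep display|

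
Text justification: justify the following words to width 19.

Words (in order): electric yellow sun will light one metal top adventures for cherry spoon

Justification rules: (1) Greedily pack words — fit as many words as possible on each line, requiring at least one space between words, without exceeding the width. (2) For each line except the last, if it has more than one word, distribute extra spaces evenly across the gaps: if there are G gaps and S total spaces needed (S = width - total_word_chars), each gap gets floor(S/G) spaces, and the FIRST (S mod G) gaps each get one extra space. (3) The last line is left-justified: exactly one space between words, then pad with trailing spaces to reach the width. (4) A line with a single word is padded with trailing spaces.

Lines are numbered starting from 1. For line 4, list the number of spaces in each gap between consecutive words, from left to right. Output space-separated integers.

Line 1: ['electric', 'yellow', 'sun'] (min_width=19, slack=0)
Line 2: ['will', 'light', 'one'] (min_width=14, slack=5)
Line 3: ['metal', 'top'] (min_width=9, slack=10)
Line 4: ['adventures', 'for'] (min_width=14, slack=5)
Line 5: ['cherry', 'spoon'] (min_width=12, slack=7)

Answer: 6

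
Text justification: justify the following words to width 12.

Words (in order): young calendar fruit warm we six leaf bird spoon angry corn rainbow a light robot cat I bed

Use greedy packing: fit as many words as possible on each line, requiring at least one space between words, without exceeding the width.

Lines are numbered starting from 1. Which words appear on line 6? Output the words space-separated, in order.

Answer: angry corn

Derivation:
Line 1: ['young'] (min_width=5, slack=7)
Line 2: ['calendar'] (min_width=8, slack=4)
Line 3: ['fruit', 'warm'] (min_width=10, slack=2)
Line 4: ['we', 'six', 'leaf'] (min_width=11, slack=1)
Line 5: ['bird', 'spoon'] (min_width=10, slack=2)
Line 6: ['angry', 'corn'] (min_width=10, slack=2)
Line 7: ['rainbow', 'a'] (min_width=9, slack=3)
Line 8: ['light', 'robot'] (min_width=11, slack=1)
Line 9: ['cat', 'I', 'bed'] (min_width=9, slack=3)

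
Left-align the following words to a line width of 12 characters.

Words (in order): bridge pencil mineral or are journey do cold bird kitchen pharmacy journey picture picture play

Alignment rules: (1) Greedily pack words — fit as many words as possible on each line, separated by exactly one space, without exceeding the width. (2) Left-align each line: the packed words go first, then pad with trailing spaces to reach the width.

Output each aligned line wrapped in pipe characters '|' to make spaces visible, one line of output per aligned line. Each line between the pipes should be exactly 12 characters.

Line 1: ['bridge'] (min_width=6, slack=6)
Line 2: ['pencil'] (min_width=6, slack=6)
Line 3: ['mineral', 'or'] (min_width=10, slack=2)
Line 4: ['are', 'journey'] (min_width=11, slack=1)
Line 5: ['do', 'cold', 'bird'] (min_width=12, slack=0)
Line 6: ['kitchen'] (min_width=7, slack=5)
Line 7: ['pharmacy'] (min_width=8, slack=4)
Line 8: ['journey'] (min_width=7, slack=5)
Line 9: ['picture'] (min_width=7, slack=5)
Line 10: ['picture', 'play'] (min_width=12, slack=0)

Answer: |bridge      |
|pencil      |
|mineral or  |
|are journey |
|do cold bird|
|kitchen     |
|pharmacy    |
|journey     |
|picture     |
|picture play|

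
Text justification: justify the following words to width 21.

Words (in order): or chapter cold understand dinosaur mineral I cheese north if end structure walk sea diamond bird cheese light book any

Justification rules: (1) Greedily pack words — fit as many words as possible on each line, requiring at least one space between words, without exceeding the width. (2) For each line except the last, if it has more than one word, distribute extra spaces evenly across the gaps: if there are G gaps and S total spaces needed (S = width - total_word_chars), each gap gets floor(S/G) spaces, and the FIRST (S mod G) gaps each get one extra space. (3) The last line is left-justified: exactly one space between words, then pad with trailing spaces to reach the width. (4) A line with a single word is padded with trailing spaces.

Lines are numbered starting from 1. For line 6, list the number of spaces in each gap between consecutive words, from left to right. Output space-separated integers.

Answer: 2 2

Derivation:
Line 1: ['or', 'chapter', 'cold'] (min_width=15, slack=6)
Line 2: ['understand', 'dinosaur'] (min_width=19, slack=2)
Line 3: ['mineral', 'I', 'cheese'] (min_width=16, slack=5)
Line 4: ['north', 'if', 'end'] (min_width=12, slack=9)
Line 5: ['structure', 'walk', 'sea'] (min_width=18, slack=3)
Line 6: ['diamond', 'bird', 'cheese'] (min_width=19, slack=2)
Line 7: ['light', 'book', 'any'] (min_width=14, slack=7)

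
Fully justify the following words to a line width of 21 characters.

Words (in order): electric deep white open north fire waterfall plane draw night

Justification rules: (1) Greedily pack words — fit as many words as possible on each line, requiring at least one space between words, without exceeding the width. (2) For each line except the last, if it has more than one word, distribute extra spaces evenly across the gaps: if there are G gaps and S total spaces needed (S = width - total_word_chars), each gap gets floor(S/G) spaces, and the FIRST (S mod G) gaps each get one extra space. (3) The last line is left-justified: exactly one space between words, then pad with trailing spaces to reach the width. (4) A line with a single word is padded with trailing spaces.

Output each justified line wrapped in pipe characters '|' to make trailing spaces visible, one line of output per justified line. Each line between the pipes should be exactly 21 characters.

Answer: |electric  deep  white|
|open    north    fire|
|waterfall  plane draw|
|night                |

Derivation:
Line 1: ['electric', 'deep', 'white'] (min_width=19, slack=2)
Line 2: ['open', 'north', 'fire'] (min_width=15, slack=6)
Line 3: ['waterfall', 'plane', 'draw'] (min_width=20, slack=1)
Line 4: ['night'] (min_width=5, slack=16)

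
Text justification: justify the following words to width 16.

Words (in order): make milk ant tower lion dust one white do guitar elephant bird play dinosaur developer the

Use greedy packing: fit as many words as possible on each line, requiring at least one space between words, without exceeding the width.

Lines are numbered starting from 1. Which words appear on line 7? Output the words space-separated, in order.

Answer: developer the

Derivation:
Line 1: ['make', 'milk', 'ant'] (min_width=13, slack=3)
Line 2: ['tower', 'lion', 'dust'] (min_width=15, slack=1)
Line 3: ['one', 'white', 'do'] (min_width=12, slack=4)
Line 4: ['guitar', 'elephant'] (min_width=15, slack=1)
Line 5: ['bird', 'play'] (min_width=9, slack=7)
Line 6: ['dinosaur'] (min_width=8, slack=8)
Line 7: ['developer', 'the'] (min_width=13, slack=3)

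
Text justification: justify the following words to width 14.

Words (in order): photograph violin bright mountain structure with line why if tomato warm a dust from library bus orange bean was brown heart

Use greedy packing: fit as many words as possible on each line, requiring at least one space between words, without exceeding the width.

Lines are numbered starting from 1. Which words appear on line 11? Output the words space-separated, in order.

Answer: heart

Derivation:
Line 1: ['photograph'] (min_width=10, slack=4)
Line 2: ['violin', 'bright'] (min_width=13, slack=1)
Line 3: ['mountain'] (min_width=8, slack=6)
Line 4: ['structure', 'with'] (min_width=14, slack=0)
Line 5: ['line', 'why', 'if'] (min_width=11, slack=3)
Line 6: ['tomato', 'warm', 'a'] (min_width=13, slack=1)
Line 7: ['dust', 'from'] (min_width=9, slack=5)
Line 8: ['library', 'bus'] (min_width=11, slack=3)
Line 9: ['orange', 'bean'] (min_width=11, slack=3)
Line 10: ['was', 'brown'] (min_width=9, slack=5)
Line 11: ['heart'] (min_width=5, slack=9)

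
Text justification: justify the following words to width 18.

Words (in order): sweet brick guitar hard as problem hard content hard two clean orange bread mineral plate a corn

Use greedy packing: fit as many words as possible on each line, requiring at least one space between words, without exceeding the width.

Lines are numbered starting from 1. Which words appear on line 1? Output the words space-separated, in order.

Answer: sweet brick guitar

Derivation:
Line 1: ['sweet', 'brick', 'guitar'] (min_width=18, slack=0)
Line 2: ['hard', 'as', 'problem'] (min_width=15, slack=3)
Line 3: ['hard', 'content', 'hard'] (min_width=17, slack=1)
Line 4: ['two', 'clean', 'orange'] (min_width=16, slack=2)
Line 5: ['bread', 'mineral'] (min_width=13, slack=5)
Line 6: ['plate', 'a', 'corn'] (min_width=12, slack=6)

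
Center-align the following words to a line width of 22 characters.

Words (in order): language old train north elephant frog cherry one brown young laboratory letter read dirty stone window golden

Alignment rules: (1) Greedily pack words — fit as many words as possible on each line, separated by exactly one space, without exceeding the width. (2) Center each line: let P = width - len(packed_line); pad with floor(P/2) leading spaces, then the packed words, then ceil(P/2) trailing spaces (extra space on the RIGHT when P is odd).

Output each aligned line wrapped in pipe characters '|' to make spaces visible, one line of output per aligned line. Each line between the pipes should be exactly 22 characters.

Line 1: ['language', 'old', 'train'] (min_width=18, slack=4)
Line 2: ['north', 'elephant', 'frog'] (min_width=19, slack=3)
Line 3: ['cherry', 'one', 'brown', 'young'] (min_width=22, slack=0)
Line 4: ['laboratory', 'letter', 'read'] (min_width=22, slack=0)
Line 5: ['dirty', 'stone', 'window'] (min_width=18, slack=4)
Line 6: ['golden'] (min_width=6, slack=16)

Answer: |  language old train  |
| north elephant frog  |
|cherry one brown young|
|laboratory letter read|
|  dirty stone window  |
|        golden        |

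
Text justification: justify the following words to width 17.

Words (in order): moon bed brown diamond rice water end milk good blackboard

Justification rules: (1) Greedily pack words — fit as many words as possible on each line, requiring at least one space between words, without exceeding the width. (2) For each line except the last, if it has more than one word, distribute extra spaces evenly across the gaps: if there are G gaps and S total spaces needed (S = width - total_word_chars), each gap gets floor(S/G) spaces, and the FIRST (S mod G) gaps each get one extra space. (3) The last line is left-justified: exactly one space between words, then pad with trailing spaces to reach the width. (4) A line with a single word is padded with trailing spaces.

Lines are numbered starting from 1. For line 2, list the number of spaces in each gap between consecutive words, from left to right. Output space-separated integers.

Answer: 6

Derivation:
Line 1: ['moon', 'bed', 'brown'] (min_width=14, slack=3)
Line 2: ['diamond', 'rice'] (min_width=12, slack=5)
Line 3: ['water', 'end', 'milk'] (min_width=14, slack=3)
Line 4: ['good', 'blackboard'] (min_width=15, slack=2)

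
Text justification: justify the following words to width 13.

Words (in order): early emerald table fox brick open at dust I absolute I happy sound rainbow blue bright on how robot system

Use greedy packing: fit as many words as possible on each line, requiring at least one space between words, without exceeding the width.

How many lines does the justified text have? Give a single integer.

Answer: 9

Derivation:
Line 1: ['early', 'emerald'] (min_width=13, slack=0)
Line 2: ['table', 'fox'] (min_width=9, slack=4)
Line 3: ['brick', 'open', 'at'] (min_width=13, slack=0)
Line 4: ['dust', 'I'] (min_width=6, slack=7)
Line 5: ['absolute', 'I'] (min_width=10, slack=3)
Line 6: ['happy', 'sound'] (min_width=11, slack=2)
Line 7: ['rainbow', 'blue'] (min_width=12, slack=1)
Line 8: ['bright', 'on', 'how'] (min_width=13, slack=0)
Line 9: ['robot', 'system'] (min_width=12, slack=1)
Total lines: 9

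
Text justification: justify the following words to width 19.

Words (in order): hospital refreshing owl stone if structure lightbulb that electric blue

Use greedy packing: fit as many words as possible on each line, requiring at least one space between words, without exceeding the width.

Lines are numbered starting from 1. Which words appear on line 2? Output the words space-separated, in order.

Line 1: ['hospital', 'refreshing'] (min_width=19, slack=0)
Line 2: ['owl', 'stone', 'if'] (min_width=12, slack=7)
Line 3: ['structure', 'lightbulb'] (min_width=19, slack=0)
Line 4: ['that', 'electric', 'blue'] (min_width=18, slack=1)

Answer: owl stone if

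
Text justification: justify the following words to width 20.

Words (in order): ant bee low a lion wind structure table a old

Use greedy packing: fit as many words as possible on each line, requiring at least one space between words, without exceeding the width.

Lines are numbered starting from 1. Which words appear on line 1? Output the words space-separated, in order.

Answer: ant bee low a lion

Derivation:
Line 1: ['ant', 'bee', 'low', 'a', 'lion'] (min_width=18, slack=2)
Line 2: ['wind', 'structure', 'table'] (min_width=20, slack=0)
Line 3: ['a', 'old'] (min_width=5, slack=15)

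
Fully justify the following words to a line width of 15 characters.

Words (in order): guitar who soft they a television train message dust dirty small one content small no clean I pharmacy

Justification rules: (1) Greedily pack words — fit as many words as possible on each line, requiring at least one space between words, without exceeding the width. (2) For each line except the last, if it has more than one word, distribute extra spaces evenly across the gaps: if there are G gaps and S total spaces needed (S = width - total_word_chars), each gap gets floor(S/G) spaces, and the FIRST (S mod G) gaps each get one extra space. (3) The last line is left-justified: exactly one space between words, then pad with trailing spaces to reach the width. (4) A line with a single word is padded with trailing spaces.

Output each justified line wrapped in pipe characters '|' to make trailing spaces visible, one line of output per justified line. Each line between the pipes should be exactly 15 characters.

Answer: |guitar who soft|
|they          a|
|television     |
|train   message|
|dust      dirty|
|small       one|
|content   small|
|no    clean   I|
|pharmacy       |

Derivation:
Line 1: ['guitar', 'who', 'soft'] (min_width=15, slack=0)
Line 2: ['they', 'a'] (min_width=6, slack=9)
Line 3: ['television'] (min_width=10, slack=5)
Line 4: ['train', 'message'] (min_width=13, slack=2)
Line 5: ['dust', 'dirty'] (min_width=10, slack=5)
Line 6: ['small', 'one'] (min_width=9, slack=6)
Line 7: ['content', 'small'] (min_width=13, slack=2)
Line 8: ['no', 'clean', 'I'] (min_width=10, slack=5)
Line 9: ['pharmacy'] (min_width=8, slack=7)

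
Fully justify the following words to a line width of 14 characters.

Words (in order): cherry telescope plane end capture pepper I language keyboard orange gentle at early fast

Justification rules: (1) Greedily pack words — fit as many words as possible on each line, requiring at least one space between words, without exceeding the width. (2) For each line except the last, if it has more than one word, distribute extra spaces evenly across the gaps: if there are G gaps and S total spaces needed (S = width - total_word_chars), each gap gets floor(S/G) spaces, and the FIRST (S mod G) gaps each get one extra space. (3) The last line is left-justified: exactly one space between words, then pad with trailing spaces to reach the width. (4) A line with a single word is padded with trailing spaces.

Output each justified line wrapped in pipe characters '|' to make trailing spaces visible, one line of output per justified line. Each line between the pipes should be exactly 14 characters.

Answer: |cherry        |
|telescope     |
|plane      end|
|capture pepper|
|I     language|
|keyboard      |
|orange  gentle|
|at early fast |

Derivation:
Line 1: ['cherry'] (min_width=6, slack=8)
Line 2: ['telescope'] (min_width=9, slack=5)
Line 3: ['plane', 'end'] (min_width=9, slack=5)
Line 4: ['capture', 'pepper'] (min_width=14, slack=0)
Line 5: ['I', 'language'] (min_width=10, slack=4)
Line 6: ['keyboard'] (min_width=8, slack=6)
Line 7: ['orange', 'gentle'] (min_width=13, slack=1)
Line 8: ['at', 'early', 'fast'] (min_width=13, slack=1)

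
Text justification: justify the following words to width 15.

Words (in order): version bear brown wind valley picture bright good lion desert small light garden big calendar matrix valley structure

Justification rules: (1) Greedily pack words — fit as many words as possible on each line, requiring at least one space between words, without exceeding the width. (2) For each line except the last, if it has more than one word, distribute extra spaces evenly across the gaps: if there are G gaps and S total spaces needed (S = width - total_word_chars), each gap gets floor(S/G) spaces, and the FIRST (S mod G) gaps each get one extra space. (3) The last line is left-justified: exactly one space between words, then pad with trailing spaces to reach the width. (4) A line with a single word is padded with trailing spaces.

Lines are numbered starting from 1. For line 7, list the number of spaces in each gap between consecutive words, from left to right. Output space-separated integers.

Line 1: ['version', 'bear'] (min_width=12, slack=3)
Line 2: ['brown', 'wind'] (min_width=10, slack=5)
Line 3: ['valley', 'picture'] (min_width=14, slack=1)
Line 4: ['bright', 'good'] (min_width=11, slack=4)
Line 5: ['lion', 'desert'] (min_width=11, slack=4)
Line 6: ['small', 'light'] (min_width=11, slack=4)
Line 7: ['garden', 'big'] (min_width=10, slack=5)
Line 8: ['calendar', 'matrix'] (min_width=15, slack=0)
Line 9: ['valley'] (min_width=6, slack=9)
Line 10: ['structure'] (min_width=9, slack=6)

Answer: 6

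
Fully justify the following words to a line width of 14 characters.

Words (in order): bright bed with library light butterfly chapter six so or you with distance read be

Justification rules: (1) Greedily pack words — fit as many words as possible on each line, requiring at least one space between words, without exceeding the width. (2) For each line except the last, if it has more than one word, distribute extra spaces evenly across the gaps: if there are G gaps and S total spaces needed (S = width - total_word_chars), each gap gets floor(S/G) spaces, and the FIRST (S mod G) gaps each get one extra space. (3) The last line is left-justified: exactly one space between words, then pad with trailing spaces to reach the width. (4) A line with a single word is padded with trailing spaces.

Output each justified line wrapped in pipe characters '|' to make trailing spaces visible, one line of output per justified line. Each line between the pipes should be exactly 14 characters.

Line 1: ['bright', 'bed'] (min_width=10, slack=4)
Line 2: ['with', 'library'] (min_width=12, slack=2)
Line 3: ['light'] (min_width=5, slack=9)
Line 4: ['butterfly'] (min_width=9, slack=5)
Line 5: ['chapter', 'six', 'so'] (min_width=14, slack=0)
Line 6: ['or', 'you', 'with'] (min_width=11, slack=3)
Line 7: ['distance', 'read'] (min_width=13, slack=1)
Line 8: ['be'] (min_width=2, slack=12)

Answer: |bright     bed|
|with   library|
|light         |
|butterfly     |
|chapter six so|
|or   you  with|
|distance  read|
|be            |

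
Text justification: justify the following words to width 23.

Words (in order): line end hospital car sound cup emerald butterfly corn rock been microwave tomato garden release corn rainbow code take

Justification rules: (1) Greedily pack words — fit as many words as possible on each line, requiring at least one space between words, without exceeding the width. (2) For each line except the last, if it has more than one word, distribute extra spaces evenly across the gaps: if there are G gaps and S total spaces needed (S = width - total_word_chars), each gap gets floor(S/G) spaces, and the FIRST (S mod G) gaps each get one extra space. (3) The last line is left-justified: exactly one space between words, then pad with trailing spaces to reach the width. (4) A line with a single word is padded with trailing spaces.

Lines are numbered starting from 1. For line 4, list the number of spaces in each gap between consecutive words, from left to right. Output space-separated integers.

Answer: 2 2

Derivation:
Line 1: ['line', 'end', 'hospital', 'car'] (min_width=21, slack=2)
Line 2: ['sound', 'cup', 'emerald'] (min_width=17, slack=6)
Line 3: ['butterfly', 'corn', 'rock'] (min_width=19, slack=4)
Line 4: ['been', 'microwave', 'tomato'] (min_width=21, slack=2)
Line 5: ['garden', 'release', 'corn'] (min_width=19, slack=4)
Line 6: ['rainbow', 'code', 'take'] (min_width=17, slack=6)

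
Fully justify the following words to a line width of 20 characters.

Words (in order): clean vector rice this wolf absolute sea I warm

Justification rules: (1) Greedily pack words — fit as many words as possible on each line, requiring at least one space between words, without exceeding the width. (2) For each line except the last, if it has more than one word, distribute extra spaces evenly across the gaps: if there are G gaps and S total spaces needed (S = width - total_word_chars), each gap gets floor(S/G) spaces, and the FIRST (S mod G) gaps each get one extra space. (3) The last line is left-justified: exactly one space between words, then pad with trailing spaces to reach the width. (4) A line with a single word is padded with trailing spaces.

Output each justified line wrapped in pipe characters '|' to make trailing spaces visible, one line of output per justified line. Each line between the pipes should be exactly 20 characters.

Line 1: ['clean', 'vector', 'rice'] (min_width=17, slack=3)
Line 2: ['this', 'wolf', 'absolute'] (min_width=18, slack=2)
Line 3: ['sea', 'I', 'warm'] (min_width=10, slack=10)

Answer: |clean   vector  rice|
|this  wolf  absolute|
|sea I warm          |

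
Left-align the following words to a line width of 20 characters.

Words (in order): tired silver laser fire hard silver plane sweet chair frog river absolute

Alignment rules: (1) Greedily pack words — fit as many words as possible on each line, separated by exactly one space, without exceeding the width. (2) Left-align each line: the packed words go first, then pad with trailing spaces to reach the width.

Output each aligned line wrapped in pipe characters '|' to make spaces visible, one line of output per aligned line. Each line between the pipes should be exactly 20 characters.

Answer: |tired silver laser  |
|fire hard silver    |
|plane sweet chair   |
|frog river absolute |

Derivation:
Line 1: ['tired', 'silver', 'laser'] (min_width=18, slack=2)
Line 2: ['fire', 'hard', 'silver'] (min_width=16, slack=4)
Line 3: ['plane', 'sweet', 'chair'] (min_width=17, slack=3)
Line 4: ['frog', 'river', 'absolute'] (min_width=19, slack=1)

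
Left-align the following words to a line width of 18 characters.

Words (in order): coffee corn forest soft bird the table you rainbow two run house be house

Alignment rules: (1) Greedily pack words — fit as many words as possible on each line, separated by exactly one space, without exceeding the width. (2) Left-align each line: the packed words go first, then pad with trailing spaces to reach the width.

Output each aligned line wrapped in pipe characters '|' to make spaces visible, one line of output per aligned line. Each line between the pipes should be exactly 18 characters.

Line 1: ['coffee', 'corn', 'forest'] (min_width=18, slack=0)
Line 2: ['soft', 'bird', 'the'] (min_width=13, slack=5)
Line 3: ['table', 'you', 'rainbow'] (min_width=17, slack=1)
Line 4: ['two', 'run', 'house', 'be'] (min_width=16, slack=2)
Line 5: ['house'] (min_width=5, slack=13)

Answer: |coffee corn forest|
|soft bird the     |
|table you rainbow |
|two run house be  |
|house             |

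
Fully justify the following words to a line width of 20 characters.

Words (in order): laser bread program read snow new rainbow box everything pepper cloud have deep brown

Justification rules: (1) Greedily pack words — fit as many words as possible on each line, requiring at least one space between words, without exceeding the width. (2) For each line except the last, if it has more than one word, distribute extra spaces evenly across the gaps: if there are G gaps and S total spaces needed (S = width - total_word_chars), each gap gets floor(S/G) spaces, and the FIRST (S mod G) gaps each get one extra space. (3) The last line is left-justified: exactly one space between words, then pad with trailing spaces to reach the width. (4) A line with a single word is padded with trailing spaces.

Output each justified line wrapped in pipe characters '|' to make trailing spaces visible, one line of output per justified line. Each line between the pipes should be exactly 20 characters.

Line 1: ['laser', 'bread', 'program'] (min_width=19, slack=1)
Line 2: ['read', 'snow', 'new'] (min_width=13, slack=7)
Line 3: ['rainbow', 'box'] (min_width=11, slack=9)
Line 4: ['everything', 'pepper'] (min_width=17, slack=3)
Line 5: ['cloud', 'have', 'deep'] (min_width=15, slack=5)
Line 6: ['brown'] (min_width=5, slack=15)

Answer: |laser  bread program|
|read     snow    new|
|rainbow          box|
|everything    pepper|
|cloud    have   deep|
|brown               |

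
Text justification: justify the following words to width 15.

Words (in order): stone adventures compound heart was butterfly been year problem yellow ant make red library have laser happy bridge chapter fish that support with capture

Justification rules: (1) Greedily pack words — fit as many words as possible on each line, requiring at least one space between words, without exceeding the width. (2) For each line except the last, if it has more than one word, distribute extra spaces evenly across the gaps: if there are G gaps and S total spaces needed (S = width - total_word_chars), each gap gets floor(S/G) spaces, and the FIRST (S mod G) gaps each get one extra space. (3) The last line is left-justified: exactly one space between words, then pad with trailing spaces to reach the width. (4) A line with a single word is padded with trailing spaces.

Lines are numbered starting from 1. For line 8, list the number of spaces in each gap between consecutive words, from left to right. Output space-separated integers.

Answer: 4

Derivation:
Line 1: ['stone'] (min_width=5, slack=10)
Line 2: ['adventures'] (min_width=10, slack=5)
Line 3: ['compound', 'heart'] (min_width=14, slack=1)
Line 4: ['was', 'butterfly'] (min_width=13, slack=2)
Line 5: ['been', 'year'] (min_width=9, slack=6)
Line 6: ['problem', 'yellow'] (min_width=14, slack=1)
Line 7: ['ant', 'make', 'red'] (min_width=12, slack=3)
Line 8: ['library', 'have'] (min_width=12, slack=3)
Line 9: ['laser', 'happy'] (min_width=11, slack=4)
Line 10: ['bridge', 'chapter'] (min_width=14, slack=1)
Line 11: ['fish', 'that'] (min_width=9, slack=6)
Line 12: ['support', 'with'] (min_width=12, slack=3)
Line 13: ['capture'] (min_width=7, slack=8)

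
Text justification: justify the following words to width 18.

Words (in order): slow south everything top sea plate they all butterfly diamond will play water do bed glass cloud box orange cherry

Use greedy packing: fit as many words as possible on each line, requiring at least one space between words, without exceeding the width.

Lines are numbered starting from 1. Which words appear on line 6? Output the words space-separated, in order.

Answer: bed glass cloud

Derivation:
Line 1: ['slow', 'south'] (min_width=10, slack=8)
Line 2: ['everything', 'top', 'sea'] (min_width=18, slack=0)
Line 3: ['plate', 'they', 'all'] (min_width=14, slack=4)
Line 4: ['butterfly', 'diamond'] (min_width=17, slack=1)
Line 5: ['will', 'play', 'water', 'do'] (min_width=18, slack=0)
Line 6: ['bed', 'glass', 'cloud'] (min_width=15, slack=3)
Line 7: ['box', 'orange', 'cherry'] (min_width=17, slack=1)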